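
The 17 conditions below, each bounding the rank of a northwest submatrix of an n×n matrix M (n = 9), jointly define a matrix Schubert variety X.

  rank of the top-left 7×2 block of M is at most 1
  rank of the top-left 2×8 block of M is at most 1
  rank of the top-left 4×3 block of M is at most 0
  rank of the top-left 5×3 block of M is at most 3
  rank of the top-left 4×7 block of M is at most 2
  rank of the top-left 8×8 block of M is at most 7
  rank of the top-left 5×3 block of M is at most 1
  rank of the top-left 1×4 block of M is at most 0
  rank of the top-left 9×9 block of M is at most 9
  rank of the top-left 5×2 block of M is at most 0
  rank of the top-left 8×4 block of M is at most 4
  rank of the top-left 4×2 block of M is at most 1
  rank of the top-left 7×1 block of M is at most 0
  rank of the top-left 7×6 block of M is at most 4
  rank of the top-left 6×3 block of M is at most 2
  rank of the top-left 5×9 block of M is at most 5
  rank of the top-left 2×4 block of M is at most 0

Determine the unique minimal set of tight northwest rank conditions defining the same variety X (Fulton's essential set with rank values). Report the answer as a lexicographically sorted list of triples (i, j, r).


Propagating the 17 rank bounds to every northwest block:

  R[1]: 0, 0, 0, 0, 1, 1, 1, 1, 1
  R[2]: 0, 0, 0, 0, 1, 1, 1, 1, 2
  R[3]: 0, 0, 0, 1, 2, 2, 2, 2, 3
  R[4]: 0, 0, 0, 1, 2, 2, 2, 3, 4
  R[5]: 0, 0, 1, 2, 3, 3, 3, 4, 5
  R[6]: 0, 1, 2, 3, 4, 4, 4, 5, 6
  R[7]: 0, 1, 2, 3, 4, 4, 5, 6, 7
  R[8]: 1, 2, 3, 4, 5, 5, 6, 7, 8
  R[9]: 1, 2, 3, 4, 5, 6, 7, 8, 9

hence w(1..9) = (5, 9, 4, 8, 3, 2, 7, 1, 6).

|D(w)|=24, |Ess(w)|=7:

[(2, 4, 0), (2, 8, 1), (4, 3, 0), (4, 7, 2), (5, 2, 0), (7, 1, 0), (7, 6, 4)]


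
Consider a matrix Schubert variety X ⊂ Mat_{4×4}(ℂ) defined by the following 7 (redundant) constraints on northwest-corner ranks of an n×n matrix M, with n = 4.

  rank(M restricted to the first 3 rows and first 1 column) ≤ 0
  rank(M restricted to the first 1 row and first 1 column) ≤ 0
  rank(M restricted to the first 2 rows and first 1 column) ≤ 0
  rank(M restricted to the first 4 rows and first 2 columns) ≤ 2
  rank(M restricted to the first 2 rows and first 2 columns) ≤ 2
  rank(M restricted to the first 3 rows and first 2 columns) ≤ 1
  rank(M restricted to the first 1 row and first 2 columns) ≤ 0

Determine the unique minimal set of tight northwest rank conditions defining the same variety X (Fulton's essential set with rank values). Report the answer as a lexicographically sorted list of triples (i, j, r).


The tightest implied rank at each (i,j), from the 7 conditions:

  row 1: 0, 0, 1, 1
  row 2: 0, 1, 2, 2
  row 3: 0, 1, 2, 3
  row 4: 1, 2, 3, 4

the unique w with this rank table is (3, 2, 4, 1).

|D(w)|=4, |Ess(w)|=2:

[(1, 2, 0), (3, 1, 0)]


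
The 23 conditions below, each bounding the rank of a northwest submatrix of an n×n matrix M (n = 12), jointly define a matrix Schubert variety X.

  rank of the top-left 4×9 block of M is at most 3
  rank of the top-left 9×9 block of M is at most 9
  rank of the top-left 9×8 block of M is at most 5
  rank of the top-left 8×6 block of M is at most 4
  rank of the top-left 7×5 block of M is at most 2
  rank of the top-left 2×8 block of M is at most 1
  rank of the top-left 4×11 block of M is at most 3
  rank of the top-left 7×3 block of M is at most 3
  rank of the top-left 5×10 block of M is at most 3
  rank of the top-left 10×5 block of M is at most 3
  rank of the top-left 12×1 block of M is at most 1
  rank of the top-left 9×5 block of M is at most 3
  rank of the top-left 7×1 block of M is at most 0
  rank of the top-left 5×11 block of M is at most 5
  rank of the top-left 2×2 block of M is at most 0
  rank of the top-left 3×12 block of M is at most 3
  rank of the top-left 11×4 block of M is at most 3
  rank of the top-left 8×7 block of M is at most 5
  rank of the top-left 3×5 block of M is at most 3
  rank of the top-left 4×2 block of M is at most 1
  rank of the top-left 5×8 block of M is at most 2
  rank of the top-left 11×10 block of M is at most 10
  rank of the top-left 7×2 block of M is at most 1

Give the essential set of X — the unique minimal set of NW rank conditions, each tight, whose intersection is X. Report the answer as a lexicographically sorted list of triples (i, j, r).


Computing R[i][j] = min implied NW-rank bound (n=12, 23 conditions):

  0  0  1  1  1  1  1  1  1  1  1  1
  0  0  1  1  1  1  1  1  2  2  2  2
  0  1  2  2  2  2  2  2  3  3  3  3
  0  1  2  2  2  2  2  2  3  3  3  4
  0  1  2  2  2  2  2  2  3  3  4  5
  0  1  2  2  2  3  3  3  4  4  5  6
  0  1  2  2  2  3  4  4  5  5  6  7
  1  2  3  3  3  4  5  5  6  6  7  8
  1  2  3  3  3  4  5  5  6  7  8  9
  1  2  3  3  3  4  5  6  7  8  9  10
  1  2  3  3  4  5  6  7  8  9  10  11
  1  2  3  4  5  6  7  8  9  10  11  12

hence w(1..12) = (3, 9, 2, 12, 11, 6, 7, 1, 10, 8, 5, 4).

|D(w)|=37, |Ess(w)|=10:

[(2, 2, 0), (2, 8, 1), (4, 11, 3), (5, 8, 2), (5, 10, 3), (7, 1, 0), (7, 5, 2), (9, 8, 5), (10, 5, 3), (11, 4, 3)]


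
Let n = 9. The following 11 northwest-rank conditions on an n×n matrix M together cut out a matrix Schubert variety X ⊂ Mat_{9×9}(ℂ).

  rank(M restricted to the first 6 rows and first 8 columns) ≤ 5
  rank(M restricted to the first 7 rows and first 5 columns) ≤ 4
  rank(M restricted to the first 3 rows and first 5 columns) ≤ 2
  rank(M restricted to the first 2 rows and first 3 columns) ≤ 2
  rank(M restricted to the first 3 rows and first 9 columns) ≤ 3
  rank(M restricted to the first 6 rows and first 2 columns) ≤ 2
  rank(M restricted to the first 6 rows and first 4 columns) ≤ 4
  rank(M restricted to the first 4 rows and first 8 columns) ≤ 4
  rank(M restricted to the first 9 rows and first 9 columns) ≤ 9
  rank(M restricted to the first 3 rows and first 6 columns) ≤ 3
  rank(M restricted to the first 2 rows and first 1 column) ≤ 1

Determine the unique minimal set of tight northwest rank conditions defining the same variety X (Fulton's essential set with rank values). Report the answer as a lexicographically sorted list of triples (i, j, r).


Rank table r_w(9×9) implied by the 11 constraints:

  R[1]: 1 1 1 1 1 1 1 1 1
  R[2]: 1 2 2 2 2 2 2 2 2
  R[3]: 1 2 2 2 2 3 3 3 3
  R[4]: 1 2 3 3 3 4 4 4 4
  R[5]: 1 2 3 4 4 5 5 5 5
  R[6]: 1 2 3 4 4 5 5 5 6
  R[7]: 1 2 3 4 4 5 6 6 7
  R[8]: 1 2 3 4 5 6 7 7 8
  R[9]: 1 2 3 4 5 6 7 8 9

giving w = (1, 2, 6, 3, 4, 9, 7, 5, 8) via Δ²R.

3 SE-corners of the 7-cell Rothe diagram give Ess(w):

[(3, 5, 2), (6, 8, 5), (7, 5, 4)]


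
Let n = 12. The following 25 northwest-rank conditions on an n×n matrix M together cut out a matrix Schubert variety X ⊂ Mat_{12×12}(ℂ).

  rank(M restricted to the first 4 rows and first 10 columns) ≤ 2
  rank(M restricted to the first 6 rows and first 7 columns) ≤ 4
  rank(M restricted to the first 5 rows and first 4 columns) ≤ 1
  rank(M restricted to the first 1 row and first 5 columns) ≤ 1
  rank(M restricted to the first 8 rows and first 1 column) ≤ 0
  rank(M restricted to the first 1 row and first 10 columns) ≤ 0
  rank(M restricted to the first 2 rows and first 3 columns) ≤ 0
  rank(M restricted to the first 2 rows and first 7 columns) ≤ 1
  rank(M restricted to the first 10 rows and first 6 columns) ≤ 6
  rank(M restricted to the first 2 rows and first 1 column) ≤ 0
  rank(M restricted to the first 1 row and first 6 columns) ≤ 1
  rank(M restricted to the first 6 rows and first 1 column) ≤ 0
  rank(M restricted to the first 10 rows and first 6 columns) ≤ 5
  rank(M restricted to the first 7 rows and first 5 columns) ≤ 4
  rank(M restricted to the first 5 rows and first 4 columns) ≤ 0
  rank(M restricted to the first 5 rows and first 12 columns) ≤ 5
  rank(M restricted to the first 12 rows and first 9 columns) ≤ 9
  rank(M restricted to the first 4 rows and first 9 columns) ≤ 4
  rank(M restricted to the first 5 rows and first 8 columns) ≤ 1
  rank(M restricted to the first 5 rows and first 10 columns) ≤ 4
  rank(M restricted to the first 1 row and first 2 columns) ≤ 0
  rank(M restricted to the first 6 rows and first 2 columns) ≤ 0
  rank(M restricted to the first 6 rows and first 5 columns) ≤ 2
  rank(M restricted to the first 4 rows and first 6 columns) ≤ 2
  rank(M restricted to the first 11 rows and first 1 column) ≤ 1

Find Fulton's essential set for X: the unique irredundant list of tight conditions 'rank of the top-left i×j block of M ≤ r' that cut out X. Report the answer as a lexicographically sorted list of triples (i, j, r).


The tightest implied rank at each (i,j), from the 25 conditions:

  i=1: 0  0  0  0  0  0  0  0  0  0  1  1
  i=2: 0  0  0  0  1  1  1  1  1  1  2  2
  i=3: 0  0  0  0  1  1  1  1  2  2  3  3
  i=4: 0  0  0  0  1  1  1  1  2  2  3  4
  i=5: 0  0  0  0  1  1  1  1  2  3  4  5
  i=6: 0  0  1  1  2  2  2  2  3  4  5  6
  i=7: 0  1  2  2  3  3  3  3  4  5  6  7
  i=8: 0  1  2  3  4  4  4  4  5  6  7  8
  i=9: 1  2  3  4  5  5  5  5  6  7  8  9
  i=10: 1  2  3  4  5  5  6  6  7  8  9  10
  i=11: 1  2  3  4  5  6  7  7  8  9  10  11
  i=12: 1  2  3  4  5  6  7  8  9  10  11  12

giving w = (11, 5, 9, 12, 10, 3, 2, 4, 1, 7, 6, 8) via Δ²R.

ℓ(w)=41; the 7 essential cells (i,j,r):

[(1, 10, 0), (4, 10, 2), (5, 4, 0), (5, 8, 1), (6, 2, 0), (8, 1, 0), (10, 6, 5)]


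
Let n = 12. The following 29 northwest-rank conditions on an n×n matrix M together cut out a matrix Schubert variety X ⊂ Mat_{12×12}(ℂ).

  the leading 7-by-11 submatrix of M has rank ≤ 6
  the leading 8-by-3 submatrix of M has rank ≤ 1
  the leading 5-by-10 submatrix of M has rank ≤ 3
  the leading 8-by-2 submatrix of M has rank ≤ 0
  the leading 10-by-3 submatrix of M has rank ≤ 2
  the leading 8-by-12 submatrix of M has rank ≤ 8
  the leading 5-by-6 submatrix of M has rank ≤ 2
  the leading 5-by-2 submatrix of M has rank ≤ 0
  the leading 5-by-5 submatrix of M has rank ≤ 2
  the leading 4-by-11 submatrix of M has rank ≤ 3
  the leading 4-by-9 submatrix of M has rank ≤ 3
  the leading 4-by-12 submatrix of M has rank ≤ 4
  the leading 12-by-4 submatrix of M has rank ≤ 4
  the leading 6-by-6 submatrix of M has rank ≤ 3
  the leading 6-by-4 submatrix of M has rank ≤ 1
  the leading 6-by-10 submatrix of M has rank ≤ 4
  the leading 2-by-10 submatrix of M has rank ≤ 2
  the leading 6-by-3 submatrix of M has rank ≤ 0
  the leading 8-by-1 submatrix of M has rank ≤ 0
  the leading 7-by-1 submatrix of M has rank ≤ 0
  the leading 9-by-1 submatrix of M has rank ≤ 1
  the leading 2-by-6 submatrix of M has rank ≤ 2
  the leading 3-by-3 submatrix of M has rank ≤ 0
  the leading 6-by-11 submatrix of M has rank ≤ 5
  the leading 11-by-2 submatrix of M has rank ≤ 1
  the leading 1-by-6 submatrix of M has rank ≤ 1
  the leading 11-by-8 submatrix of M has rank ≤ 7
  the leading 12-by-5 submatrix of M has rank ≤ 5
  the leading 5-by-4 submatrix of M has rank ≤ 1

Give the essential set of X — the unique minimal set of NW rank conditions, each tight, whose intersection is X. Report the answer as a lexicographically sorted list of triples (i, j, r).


Reconstructing r_w from the 29 given conditions:

  0, 0, 0, 1, 1, 1, 1, 1, 1, 1, 1, 1
  0, 0, 0, 1, 2, 2, 2, 2, 2, 2, 2, 2
  0, 0, 0, 1, 2, 2, 3, 3, 3, 3, 3, 3
  0, 0, 0, 1, 2, 2, 3, 3, 3, 3, 3, 4
  0, 0, 0, 1, 2, 2, 3, 3, 3, 3, 4, 5
  0, 0, 0, 1, 2, 3, 4, 4, 4, 4, 5, 6
  0, 0, 1, 2, 3, 4, 5, 5, 5, 5, 6, 7
  0, 0, 1, 2, 3, 4, 5, 6, 6, 6, 7, 8
  1, 1, 2, 3, 4, 5, 6, 7, 7, 7, 8, 9
  1, 1, 2, 3, 4, 5, 6, 7, 8, 8, 9, 10
  1, 1, 2, 3, 4, 5, 6, 7, 8, 9, 10, 11
  1, 2, 3, 4, 5, 6, 7, 8, 9, 10, 11, 12

so w = (4, 5, 7, 12, 11, 6, 3, 8, 1, 9, 10, 2).

Rothe diagram D(w) (34 cells), 6 SE-corners (essential conditions):

[(4, 11, 3), (5, 6, 2), (5, 10, 3), (6, 3, 0), (8, 2, 0), (11, 2, 1)]


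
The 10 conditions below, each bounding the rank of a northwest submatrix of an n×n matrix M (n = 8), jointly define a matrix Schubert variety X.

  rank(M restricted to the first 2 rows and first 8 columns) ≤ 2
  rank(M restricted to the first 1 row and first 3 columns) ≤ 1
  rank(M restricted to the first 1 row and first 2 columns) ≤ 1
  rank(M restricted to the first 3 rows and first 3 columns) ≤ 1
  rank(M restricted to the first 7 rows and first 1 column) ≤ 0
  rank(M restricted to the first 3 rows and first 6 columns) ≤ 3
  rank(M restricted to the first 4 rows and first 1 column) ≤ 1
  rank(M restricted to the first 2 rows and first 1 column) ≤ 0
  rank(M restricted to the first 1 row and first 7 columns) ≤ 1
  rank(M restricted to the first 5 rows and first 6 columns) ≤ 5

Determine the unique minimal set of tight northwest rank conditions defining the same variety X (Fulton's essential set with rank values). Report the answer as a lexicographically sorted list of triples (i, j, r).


Rank table r_w(8×8) implied by the 10 constraints:

  0  1  1  1  1  1  1  1
  0  1  1  2  2  2  2  2
  0  1  1  2  3  3  3  3
  0  1  2  3  4  4  4  4
  0  1  2  3  4  5  5  5
  0  1  2  3  4  5  6  6
  0  1  2  3  4  5  6  7
  1  2  3  4  5  6  7  8

so w = (2, 4, 5, 3, 6, 7, 8, 1).

Fulton essential set (2 of the 9 Rothe cells):

[(3, 3, 1), (7, 1, 0)]


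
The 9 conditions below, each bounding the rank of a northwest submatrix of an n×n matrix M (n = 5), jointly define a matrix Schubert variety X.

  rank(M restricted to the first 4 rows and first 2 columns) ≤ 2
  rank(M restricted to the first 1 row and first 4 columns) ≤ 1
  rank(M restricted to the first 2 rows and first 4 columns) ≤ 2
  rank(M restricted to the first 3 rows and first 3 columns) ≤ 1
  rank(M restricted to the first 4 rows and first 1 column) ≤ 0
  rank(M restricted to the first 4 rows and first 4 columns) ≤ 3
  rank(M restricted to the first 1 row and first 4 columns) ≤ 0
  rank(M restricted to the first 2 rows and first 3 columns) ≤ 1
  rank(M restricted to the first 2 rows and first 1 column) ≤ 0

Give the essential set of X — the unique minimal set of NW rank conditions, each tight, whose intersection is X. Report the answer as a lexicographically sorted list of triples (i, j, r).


Recovering R(i,j) via the rank-extension bound from the 9 conditions:

  i=1: 0  0  0  0  1
  i=2: 0  1  1  1  2
  i=3: 0  1  1  2  3
  i=4: 0  1  2  3  4
  i=5: 1  2  3  4  5

giving w = (5, 2, 4, 3, 1) via Δ²R.

D(w) has 8 cells with 3 SE-corners; essential set:

[(1, 4, 0), (3, 3, 1), (4, 1, 0)]


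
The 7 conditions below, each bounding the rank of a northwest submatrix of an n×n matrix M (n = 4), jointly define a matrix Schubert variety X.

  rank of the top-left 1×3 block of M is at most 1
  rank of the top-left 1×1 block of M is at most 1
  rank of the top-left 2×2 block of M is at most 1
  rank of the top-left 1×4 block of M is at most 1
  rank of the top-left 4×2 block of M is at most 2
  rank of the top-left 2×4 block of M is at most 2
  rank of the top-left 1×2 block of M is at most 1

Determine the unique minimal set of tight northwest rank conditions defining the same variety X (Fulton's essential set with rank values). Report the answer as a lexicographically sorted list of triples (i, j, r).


The tightest implied rank at each (i,j), from the 7 conditions:

  1 | 1 | 1 | 1
  1 | 1 | 2 | 2
  1 | 2 | 3 | 3
  1 | 2 | 3 | 4

reading off 1-entries of Δ²R: w = (1, 3, 2, 4).

|D(w)|=1, |Ess(w)|=1:

[(2, 2, 1)]


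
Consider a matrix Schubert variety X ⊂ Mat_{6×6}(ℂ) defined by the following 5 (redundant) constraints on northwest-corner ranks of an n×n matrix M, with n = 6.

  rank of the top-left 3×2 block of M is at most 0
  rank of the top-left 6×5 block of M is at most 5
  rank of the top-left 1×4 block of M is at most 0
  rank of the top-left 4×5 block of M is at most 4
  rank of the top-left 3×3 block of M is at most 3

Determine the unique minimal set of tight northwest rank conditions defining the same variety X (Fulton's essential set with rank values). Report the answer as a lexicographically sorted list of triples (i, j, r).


Computing R[i][j] = min implied NW-rank bound (n=6, 5 conditions):

  0  0  0  0  1  1
  0  0  1  1  2  2
  0  0  1  2  3  3
  1  1  2  3  4  4
  1  2  3  4  5  5
  1  2  3  4  5  6

so w = (5, 3, 4, 1, 2, 6).

|D(w)|=8, |Ess(w)|=2:

[(1, 4, 0), (3, 2, 0)]


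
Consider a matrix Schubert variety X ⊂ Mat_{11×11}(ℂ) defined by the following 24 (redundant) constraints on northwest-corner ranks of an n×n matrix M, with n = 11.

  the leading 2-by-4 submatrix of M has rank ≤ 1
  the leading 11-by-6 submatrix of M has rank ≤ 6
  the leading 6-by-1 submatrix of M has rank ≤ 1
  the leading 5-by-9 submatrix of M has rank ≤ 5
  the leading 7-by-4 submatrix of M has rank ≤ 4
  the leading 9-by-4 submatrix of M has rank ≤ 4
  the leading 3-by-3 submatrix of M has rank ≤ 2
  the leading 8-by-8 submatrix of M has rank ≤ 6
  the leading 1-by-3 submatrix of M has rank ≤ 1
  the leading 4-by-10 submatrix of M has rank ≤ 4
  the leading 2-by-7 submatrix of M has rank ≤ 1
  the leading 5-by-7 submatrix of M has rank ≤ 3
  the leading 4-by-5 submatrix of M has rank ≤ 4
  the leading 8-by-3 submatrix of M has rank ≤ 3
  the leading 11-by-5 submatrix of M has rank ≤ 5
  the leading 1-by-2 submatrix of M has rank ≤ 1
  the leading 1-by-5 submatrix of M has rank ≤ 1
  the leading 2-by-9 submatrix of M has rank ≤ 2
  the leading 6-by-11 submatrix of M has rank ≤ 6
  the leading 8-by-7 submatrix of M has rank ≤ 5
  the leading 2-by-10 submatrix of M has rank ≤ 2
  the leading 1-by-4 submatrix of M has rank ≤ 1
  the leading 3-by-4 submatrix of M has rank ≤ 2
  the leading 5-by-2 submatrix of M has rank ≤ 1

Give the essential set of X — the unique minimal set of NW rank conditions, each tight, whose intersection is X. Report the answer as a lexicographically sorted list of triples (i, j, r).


Propagating the 24 rank bounds to every northwest block:

  i=1: 1 | 1 | 1 | 1 | 1 | 1 | 1 | 1 | 1 | 1 | 1
  i=2: 1 | 1 | 1 | 1 | 1 | 1 | 1 | 2 | 2 | 2 | 2
  i=3: 1 | 1 | 2 | 2 | 2 | 2 | 2 | 3 | 3 | 3 | 3
  i=4: 1 | 1 | 2 | 3 | 3 | 3 | 3 | 4 | 4 | 4 | 4
  i=5: 1 | 1 | 2 | 3 | 3 | 3 | 3 | 4 | 5 | 5 | 5
  i=6: 1 | 2 | 3 | 4 | 4 | 4 | 4 | 5 | 6 | 6 | 6
  i=7: 1 | 2 | 3 | 4 | 5 | 5 | 5 | 6 | 7 | 7 | 7
  i=8: 1 | 2 | 3 | 4 | 5 | 5 | 5 | 6 | 7 | 8 | 8
  i=9: 1 | 2 | 3 | 4 | 5 | 6 | 6 | 7 | 8 | 9 | 9
  i=10: 1 | 2 | 3 | 4 | 5 | 6 | 7 | 8 | 9 | 10 | 10
  i=11: 1 | 2 | 3 | 4 | 5 | 6 | 7 | 8 | 9 | 10 | 11

second differences of R give the permutation w = (1, 8, 3, 4, 9, 2, 5, 10, 6, 7, 11).

ℓ(w)=14; the 4 essential cells (i,j,r):

[(2, 7, 1), (5, 2, 1), (5, 7, 3), (8, 7, 5)]


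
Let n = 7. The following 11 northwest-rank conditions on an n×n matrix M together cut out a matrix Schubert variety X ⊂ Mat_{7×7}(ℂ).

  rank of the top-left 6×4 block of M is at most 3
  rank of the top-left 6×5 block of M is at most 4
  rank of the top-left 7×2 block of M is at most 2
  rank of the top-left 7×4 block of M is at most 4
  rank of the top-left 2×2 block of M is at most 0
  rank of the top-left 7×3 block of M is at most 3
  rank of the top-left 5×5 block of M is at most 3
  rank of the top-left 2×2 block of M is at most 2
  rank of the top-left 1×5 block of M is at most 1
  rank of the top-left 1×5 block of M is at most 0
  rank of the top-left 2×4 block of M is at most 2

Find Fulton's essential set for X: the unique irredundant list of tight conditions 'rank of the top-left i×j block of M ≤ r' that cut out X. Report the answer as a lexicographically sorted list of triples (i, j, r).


Recovering R(i,j) via the rank-extension bound from the 11 conditions:

  R[1]: 0 0 0 0 0 1 1
  R[2]: 0 0 1 1 1 2 2
  R[3]: 1 1 2 2 2 3 3
  R[4]: 1 2 3 3 3 4 4
  R[5]: 1 2 3 3 3 4 5
  R[6]: 1 2 3 3 4 5 6
  R[7]: 1 2 3 4 5 6 7

hence w(1..7) = (6, 3, 1, 2, 7, 5, 4).

4 SE-corners of the 10-cell Rothe diagram give Ess(w):

[(1, 5, 0), (2, 2, 0), (5, 5, 3), (6, 4, 3)]


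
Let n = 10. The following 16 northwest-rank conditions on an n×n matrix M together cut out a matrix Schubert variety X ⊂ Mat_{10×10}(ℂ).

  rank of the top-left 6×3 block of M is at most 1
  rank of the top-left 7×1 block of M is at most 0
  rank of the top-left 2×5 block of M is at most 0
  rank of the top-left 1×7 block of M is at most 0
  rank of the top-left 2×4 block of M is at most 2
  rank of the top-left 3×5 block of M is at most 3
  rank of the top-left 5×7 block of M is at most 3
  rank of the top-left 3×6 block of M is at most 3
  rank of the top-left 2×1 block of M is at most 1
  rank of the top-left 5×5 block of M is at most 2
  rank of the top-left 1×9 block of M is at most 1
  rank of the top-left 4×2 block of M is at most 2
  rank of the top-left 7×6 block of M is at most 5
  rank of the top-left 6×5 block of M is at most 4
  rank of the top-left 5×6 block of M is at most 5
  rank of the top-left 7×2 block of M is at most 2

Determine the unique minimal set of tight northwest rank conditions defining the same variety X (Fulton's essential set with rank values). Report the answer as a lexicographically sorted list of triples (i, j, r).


Computing R[i][j] = min implied NW-rank bound (n=10, 16 conditions):

  row 1: 0, 0, 0, 0, 0, 0, 0, 1, 1, 1
  row 2: 0, 0, 0, 0, 0, 1, 1, 2, 2, 2
  row 3: 0, 1, 1, 1, 1, 2, 2, 3, 3, 3
  row 4: 0, 1, 1, 2, 2, 3, 3, 4, 4, 4
  row 5: 0, 1, 1, 2, 2, 3, 3, 4, 5, 5
  row 6: 0, 1, 1, 2, 3, 4, 4, 5, 6, 6
  row 7: 0, 1, 2, 3, 4, 5, 5, 6, 7, 7
  row 8: 1, 2, 3, 4, 5, 6, 6, 7, 8, 8
  row 9: 1, 2, 3, 4, 5, 6, 7, 8, 9, 9
  row 10: 1, 2, 3, 4, 5, 6, 7, 8, 9, 10

so w = (8, 6, 2, 4, 9, 5, 3, 1, 7, 10).

ℓ(w)=22; the 6 essential cells (i,j,r):

[(1, 7, 0), (2, 5, 0), (5, 5, 2), (5, 7, 3), (6, 3, 1), (7, 1, 0)]


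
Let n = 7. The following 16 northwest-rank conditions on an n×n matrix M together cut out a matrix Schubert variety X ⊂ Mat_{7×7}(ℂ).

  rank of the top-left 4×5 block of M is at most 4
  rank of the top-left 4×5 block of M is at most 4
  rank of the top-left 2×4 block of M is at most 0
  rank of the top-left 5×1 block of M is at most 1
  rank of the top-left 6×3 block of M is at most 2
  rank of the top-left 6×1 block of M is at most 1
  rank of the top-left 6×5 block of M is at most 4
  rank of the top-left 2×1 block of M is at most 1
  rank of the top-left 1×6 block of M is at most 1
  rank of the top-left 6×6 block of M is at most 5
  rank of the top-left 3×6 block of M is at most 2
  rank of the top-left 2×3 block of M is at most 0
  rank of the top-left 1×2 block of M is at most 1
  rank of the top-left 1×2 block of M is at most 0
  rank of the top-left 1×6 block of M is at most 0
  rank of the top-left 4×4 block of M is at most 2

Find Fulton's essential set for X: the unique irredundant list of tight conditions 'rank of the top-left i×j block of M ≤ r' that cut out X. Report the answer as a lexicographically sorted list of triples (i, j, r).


Propagating the 16 rank bounds to every northwest block:

  i=1: 0, 0, 0, 0, 0, 0, 1
  i=2: 0, 0, 0, 0, 1, 1, 2
  i=3: 1, 1, 1, 1, 2, 2, 3
  i=4: 1, 2, 2, 2, 3, 3, 4
  i=5: 1, 2, 2, 3, 4, 4, 5
  i=6: 1, 2, 2, 3, 4, 5, 6
  i=7: 1, 2, 3, 4, 5, 6, 7

giving w = (7, 5, 1, 2, 4, 6, 3) via Δ²R.

D(w) has 12 cells with 3 SE-corners; essential set:

[(1, 6, 0), (2, 4, 0), (6, 3, 2)]


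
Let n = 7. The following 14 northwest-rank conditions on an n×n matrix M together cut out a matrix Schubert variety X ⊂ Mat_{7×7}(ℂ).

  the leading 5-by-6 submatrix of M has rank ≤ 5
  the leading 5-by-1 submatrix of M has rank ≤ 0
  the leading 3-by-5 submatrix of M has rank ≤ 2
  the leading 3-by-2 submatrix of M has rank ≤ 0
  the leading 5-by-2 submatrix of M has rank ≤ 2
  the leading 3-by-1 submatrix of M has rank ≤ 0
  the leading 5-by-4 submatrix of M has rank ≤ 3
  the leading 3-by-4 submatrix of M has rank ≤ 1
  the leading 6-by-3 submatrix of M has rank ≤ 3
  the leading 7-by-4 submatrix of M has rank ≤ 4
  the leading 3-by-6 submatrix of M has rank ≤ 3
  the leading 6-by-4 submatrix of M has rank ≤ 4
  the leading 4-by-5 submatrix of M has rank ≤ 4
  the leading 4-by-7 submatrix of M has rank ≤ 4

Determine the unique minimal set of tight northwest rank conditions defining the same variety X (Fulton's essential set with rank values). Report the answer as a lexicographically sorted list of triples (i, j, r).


Recovering R(i,j) via the rank-extension bound from the 14 conditions:

  0 | 0 | 1 | 1 | 1 | 1 | 1
  0 | 0 | 1 | 1 | 2 | 2 | 2
  0 | 0 | 1 | 1 | 2 | 3 | 3
  0 | 1 | 2 | 2 | 3 | 4 | 4
  0 | 1 | 2 | 3 | 4 | 5 | 5
  1 | 2 | 3 | 4 | 5 | 6 | 6
  1 | 2 | 3 | 4 | 5 | 6 | 7

so w = (3, 5, 6, 2, 4, 1, 7).

D(w) has 10 cells with 3 SE-corners; essential set:

[(3, 2, 0), (3, 4, 1), (5, 1, 0)]


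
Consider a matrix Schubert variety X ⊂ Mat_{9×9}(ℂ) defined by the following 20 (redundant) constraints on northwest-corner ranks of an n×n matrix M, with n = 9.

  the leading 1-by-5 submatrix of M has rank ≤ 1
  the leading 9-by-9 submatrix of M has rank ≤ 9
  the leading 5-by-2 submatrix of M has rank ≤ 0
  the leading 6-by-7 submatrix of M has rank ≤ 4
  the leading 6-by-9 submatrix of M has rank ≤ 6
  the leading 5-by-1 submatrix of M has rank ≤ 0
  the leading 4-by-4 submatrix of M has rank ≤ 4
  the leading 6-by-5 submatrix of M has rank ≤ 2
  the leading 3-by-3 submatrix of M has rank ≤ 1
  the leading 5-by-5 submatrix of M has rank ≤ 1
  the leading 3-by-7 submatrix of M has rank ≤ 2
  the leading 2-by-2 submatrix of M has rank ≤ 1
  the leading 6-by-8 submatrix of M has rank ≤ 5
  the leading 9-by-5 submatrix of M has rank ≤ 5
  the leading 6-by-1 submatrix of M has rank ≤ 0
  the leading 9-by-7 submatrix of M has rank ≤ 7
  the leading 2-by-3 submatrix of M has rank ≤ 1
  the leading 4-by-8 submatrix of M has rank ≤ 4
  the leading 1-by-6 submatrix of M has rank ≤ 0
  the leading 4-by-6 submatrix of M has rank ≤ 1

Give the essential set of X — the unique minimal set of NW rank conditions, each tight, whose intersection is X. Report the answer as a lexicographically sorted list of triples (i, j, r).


Propagating the 20 rank bounds to every northwest block:

  row 1: 0 | 0 | 0 | 0 | 0 | 0 | 1 | 1 | 1
  row 2: 0 | 0 | 1 | 1 | 1 | 1 | 2 | 2 | 2
  row 3: 0 | 0 | 1 | 1 | 1 | 1 | 2 | 3 | 3
  row 4: 0 | 0 | 1 | 1 | 1 | 1 | 2 | 3 | 4
  row 5: 0 | 0 | 1 | 1 | 1 | 2 | 3 | 4 | 5
  row 6: 0 | 1 | 2 | 2 | 2 | 3 | 4 | 5 | 6
  row 7: 1 | 2 | 3 | 3 | 3 | 4 | 5 | 6 | 7
  row 8: 1 | 2 | 3 | 4 | 4 | 5 | 6 | 7 | 8
  row 9: 1 | 2 | 3 | 4 | 5 | 6 | 7 | 8 | 9

giving w = (7, 3, 8, 9, 6, 2, 1, 4, 5) via Δ²R.

D(w) has 23 cells with 5 SE-corners; essential set:

[(1, 6, 0), (4, 6, 1), (5, 2, 0), (5, 5, 1), (6, 1, 0)]


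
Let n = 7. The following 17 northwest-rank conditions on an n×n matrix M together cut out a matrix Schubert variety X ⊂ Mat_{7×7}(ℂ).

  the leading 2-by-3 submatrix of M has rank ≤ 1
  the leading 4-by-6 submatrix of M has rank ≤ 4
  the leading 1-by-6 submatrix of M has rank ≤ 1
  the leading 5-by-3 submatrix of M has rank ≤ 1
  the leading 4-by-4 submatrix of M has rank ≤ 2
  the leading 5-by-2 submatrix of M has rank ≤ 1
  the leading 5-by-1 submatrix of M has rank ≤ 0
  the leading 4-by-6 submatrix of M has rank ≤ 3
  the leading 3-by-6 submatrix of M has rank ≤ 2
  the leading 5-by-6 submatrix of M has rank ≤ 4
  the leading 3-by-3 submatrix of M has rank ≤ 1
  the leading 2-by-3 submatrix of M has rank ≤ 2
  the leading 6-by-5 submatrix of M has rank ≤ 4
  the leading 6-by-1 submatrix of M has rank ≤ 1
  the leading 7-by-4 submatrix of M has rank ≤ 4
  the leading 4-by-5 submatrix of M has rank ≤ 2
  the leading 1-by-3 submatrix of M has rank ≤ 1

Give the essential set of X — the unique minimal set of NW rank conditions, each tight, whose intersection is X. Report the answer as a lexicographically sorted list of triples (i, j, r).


Recovering R(i,j) via the rank-extension bound from the 17 conditions:

  R[1]: 0 | 1 | 1 | 1 | 1 | 1 | 1
  R[2]: 0 | 1 | 1 | 2 | 2 | 2 | 2
  R[3]: 0 | 1 | 1 | 2 | 2 | 2 | 3
  R[4]: 0 | 1 | 1 | 2 | 2 | 3 | 4
  R[5]: 0 | 1 | 1 | 2 | 3 | 4 | 5
  R[6]: 1 | 2 | 2 | 3 | 4 | 5 | 6
  R[7]: 1 | 2 | 3 | 4 | 5 | 6 | 7

giving w = (2, 4, 7, 6, 5, 1, 3) via Δ²R.

D(w) has 12 cells with 4 SE-corners; essential set:

[(3, 6, 2), (4, 5, 2), (5, 1, 0), (5, 3, 1)]


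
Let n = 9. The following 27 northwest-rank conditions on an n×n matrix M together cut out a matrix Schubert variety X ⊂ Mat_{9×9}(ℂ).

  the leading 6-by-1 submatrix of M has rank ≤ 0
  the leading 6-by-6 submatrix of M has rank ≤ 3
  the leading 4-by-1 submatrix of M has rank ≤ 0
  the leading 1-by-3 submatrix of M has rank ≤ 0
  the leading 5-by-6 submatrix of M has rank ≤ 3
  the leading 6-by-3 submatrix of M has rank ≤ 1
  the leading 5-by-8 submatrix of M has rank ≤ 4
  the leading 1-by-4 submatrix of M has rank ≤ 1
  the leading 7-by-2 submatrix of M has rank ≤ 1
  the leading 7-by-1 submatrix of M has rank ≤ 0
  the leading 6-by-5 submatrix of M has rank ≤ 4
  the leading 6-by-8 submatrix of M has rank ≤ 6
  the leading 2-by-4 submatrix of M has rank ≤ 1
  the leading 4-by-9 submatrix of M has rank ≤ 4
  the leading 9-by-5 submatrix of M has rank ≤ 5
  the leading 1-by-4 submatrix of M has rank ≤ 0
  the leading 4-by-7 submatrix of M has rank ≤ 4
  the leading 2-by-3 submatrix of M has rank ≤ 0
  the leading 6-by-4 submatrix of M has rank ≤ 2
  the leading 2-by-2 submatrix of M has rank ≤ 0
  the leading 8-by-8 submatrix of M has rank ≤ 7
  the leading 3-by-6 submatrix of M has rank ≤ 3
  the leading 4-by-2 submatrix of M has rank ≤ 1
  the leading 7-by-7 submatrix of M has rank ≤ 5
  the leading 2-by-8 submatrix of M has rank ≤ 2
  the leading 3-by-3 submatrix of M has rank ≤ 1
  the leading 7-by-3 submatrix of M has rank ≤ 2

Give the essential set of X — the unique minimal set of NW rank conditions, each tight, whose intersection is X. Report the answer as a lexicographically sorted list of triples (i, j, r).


Propagating the 27 rank bounds to every northwest block:

  i=1: 0 0 0 0 1 1 1 1 1
  i=2: 0 0 0 1 2 2 2 2 2
  i=3: 0 1 1 2 3 3 3 3 3
  i=4: 0 1 1 2 3 3 4 4 4
  i=5: 0 1 1 2 3 3 4 4 5
  i=6: 0 1 1 2 3 3 4 5 6
  i=7: 0 1 2 3 4 4 5 6 7
  i=8: 1 2 3 4 5 5 6 7 8
  i=9: 1 2 3 4 5 6 7 8 9

so w = (5, 4, 2, 7, 9, 8, 3, 1, 6).

6 SE-corners of the 19-cell Rothe diagram give Ess(w):

[(1, 4, 0), (2, 3, 0), (5, 8, 4), (6, 3, 1), (6, 6, 3), (7, 1, 0)]


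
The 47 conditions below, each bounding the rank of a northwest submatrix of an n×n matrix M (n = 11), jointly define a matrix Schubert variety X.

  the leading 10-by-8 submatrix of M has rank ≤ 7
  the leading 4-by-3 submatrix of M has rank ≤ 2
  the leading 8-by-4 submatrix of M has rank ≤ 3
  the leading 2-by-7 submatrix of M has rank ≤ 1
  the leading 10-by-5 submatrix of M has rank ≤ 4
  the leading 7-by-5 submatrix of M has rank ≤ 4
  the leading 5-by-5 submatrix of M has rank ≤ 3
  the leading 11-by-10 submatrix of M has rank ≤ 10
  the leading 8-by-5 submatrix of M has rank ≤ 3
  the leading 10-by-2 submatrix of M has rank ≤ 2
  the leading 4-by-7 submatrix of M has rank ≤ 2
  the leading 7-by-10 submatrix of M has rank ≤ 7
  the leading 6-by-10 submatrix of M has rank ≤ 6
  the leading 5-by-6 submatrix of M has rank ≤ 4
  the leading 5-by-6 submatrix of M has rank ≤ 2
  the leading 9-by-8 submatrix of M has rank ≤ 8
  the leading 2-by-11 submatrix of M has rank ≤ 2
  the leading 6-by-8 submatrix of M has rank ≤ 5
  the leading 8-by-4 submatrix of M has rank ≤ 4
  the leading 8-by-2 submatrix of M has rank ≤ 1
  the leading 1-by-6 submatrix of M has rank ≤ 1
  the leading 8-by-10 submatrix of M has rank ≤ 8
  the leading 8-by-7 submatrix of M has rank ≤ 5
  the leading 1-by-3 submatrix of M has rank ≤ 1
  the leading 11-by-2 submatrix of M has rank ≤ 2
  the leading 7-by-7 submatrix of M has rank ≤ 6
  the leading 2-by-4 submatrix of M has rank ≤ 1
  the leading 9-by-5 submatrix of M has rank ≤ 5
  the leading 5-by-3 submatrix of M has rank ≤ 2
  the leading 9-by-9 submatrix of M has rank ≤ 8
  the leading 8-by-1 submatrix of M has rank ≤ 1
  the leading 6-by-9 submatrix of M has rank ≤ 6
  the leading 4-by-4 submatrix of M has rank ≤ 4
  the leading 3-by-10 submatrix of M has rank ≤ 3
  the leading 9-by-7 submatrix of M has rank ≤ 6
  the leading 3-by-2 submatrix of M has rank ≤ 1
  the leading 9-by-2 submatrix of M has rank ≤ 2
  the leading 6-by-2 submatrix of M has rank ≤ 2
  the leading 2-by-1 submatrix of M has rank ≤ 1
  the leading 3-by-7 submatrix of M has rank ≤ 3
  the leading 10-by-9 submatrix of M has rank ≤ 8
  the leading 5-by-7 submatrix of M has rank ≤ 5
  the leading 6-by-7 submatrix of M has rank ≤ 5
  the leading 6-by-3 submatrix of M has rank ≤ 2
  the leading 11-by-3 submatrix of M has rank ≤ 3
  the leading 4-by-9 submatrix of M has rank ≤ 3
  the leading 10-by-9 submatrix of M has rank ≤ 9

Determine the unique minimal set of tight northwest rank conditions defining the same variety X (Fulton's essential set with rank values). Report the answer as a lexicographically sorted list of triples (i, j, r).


Recovering R(i,j) via the rank-extension bound from the 47 conditions:

  i=1: 1  1  1  1  1  1  1  1  1  1  1
  i=2: 1  1  1  1  1  1  1  2  2  2  2
  i=3: 1  1  2  2  2  2  2  3  3  3  3
  i=4: 1  1  2  2  2  2  2  3  3  4  4
  i=5: 1  1  2  2  2  2  3  4  4  5  5
  i=6: 1  1  2  3  3  3  4  5  5  6  6
  i=7: 1  1  2  3  3  4  5  6  6  7  7
  i=8: 1  1  2  3  3  4  5  6  7  8  8
  i=9: 1  2  3  4  4  5  6  7  8  9  9
  i=10: 1  2  3  4  4  5  6  7  8  9  10
  i=11: 1  2  3  4  5  6  7  8  9  10  11

reading off 1-entries of Δ²R: w = (1, 8, 3, 10, 7, 4, 6, 9, 2, 11, 5).

7 SE-corners of the 23-cell Rothe diagram give Ess(w):

[(2, 7, 1), (4, 7, 2), (4, 9, 3), (5, 6, 2), (8, 2, 1), (8, 5, 3), (10, 5, 4)]


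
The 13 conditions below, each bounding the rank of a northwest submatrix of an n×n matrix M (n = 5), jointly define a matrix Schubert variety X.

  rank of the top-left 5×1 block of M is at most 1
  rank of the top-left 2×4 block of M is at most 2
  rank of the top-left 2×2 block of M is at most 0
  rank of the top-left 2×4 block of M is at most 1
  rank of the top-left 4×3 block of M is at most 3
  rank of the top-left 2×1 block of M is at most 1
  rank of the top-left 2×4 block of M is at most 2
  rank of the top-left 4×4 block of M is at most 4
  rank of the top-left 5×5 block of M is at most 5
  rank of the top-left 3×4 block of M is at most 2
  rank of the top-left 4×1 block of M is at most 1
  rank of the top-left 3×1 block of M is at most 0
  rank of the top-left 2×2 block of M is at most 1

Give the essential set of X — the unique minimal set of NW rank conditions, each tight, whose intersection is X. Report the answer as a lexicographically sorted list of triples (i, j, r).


Propagating the 13 rank bounds to every northwest block:

  0  0  1  1  1
  0  0  1  1  2
  0  1  2  2  3
  1  2  3  3  4
  1  2  3  4  5

so w = (3, 5, 2, 1, 4).

D(w) has 6 cells with 3 SE-corners; essential set:

[(2, 2, 0), (2, 4, 1), (3, 1, 0)]


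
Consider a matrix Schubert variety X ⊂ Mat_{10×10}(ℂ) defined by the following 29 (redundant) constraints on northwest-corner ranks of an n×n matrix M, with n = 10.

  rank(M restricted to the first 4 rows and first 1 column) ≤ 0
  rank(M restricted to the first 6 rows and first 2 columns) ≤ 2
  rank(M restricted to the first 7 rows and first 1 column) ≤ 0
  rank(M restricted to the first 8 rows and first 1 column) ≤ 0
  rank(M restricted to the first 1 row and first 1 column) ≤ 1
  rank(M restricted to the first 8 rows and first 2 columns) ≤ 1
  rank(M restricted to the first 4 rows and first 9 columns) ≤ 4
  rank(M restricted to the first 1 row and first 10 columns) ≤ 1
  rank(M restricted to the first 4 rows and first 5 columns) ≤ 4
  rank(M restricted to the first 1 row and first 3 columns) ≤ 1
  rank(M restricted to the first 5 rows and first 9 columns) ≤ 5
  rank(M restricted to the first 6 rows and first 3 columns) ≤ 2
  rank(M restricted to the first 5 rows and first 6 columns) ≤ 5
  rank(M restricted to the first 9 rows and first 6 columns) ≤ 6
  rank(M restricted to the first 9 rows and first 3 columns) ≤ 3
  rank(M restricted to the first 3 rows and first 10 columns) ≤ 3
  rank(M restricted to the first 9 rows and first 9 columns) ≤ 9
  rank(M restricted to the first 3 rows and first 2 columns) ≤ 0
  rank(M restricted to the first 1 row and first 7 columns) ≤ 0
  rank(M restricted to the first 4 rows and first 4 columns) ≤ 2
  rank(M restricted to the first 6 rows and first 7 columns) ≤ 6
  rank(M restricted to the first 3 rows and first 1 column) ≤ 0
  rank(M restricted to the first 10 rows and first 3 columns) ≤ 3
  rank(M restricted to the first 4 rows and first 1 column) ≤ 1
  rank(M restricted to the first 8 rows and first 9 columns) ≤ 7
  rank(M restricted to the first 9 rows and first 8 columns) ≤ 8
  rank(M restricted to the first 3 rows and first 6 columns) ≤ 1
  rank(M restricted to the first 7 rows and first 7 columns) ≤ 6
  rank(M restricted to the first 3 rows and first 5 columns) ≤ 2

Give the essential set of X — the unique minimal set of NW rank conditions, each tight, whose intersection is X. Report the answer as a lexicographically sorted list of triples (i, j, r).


Computing R[i][j] = min implied NW-rank bound (n=10, 29 conditions):

  i=1: 0  0  0  0  0  0  0  1  1  1
  i=2: 0  0  1  1  1  1  1  2  2  2
  i=3: 0  0  1  1  1  1  2  3  3  3
  i=4: 0  1  2  2  2  2  3  4  4  4
  i=5: 0  1  2  3  3  3  4  5  5  5
  i=6: 0  1  2  3  4  4  5  6  6  6
  i=7: 0  1  2  3  4  5  6  7  7  7
  i=8: 0  1  2  3  4  5  6  7  7  8
  i=9: 1  2  3  4  5  6  7  8  8  9
  i=10: 1  2  3  4  5  6  7  8  9  10

second differences of R give the permutation w = (8, 3, 7, 2, 4, 5, 6, 10, 1, 9).

ℓ(w)=20; the 5 essential cells (i,j,r):

[(1, 7, 0), (3, 2, 0), (3, 6, 1), (8, 1, 0), (8, 9, 7)]


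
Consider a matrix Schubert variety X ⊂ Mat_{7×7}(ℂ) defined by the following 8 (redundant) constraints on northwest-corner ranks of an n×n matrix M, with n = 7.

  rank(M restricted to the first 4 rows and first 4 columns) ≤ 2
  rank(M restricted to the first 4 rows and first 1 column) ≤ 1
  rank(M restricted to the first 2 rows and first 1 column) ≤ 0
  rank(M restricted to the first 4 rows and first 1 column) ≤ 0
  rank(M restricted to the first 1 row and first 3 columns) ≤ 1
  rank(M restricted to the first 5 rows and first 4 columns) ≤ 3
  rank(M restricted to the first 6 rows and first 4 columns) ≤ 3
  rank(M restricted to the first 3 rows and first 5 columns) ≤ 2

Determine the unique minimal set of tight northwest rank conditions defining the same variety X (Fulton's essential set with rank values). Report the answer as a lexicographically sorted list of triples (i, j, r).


Propagating the 8 rank bounds to every northwest block:

  0, 1, 1, 1, 1, 1, 1
  0, 1, 2, 2, 2, 2, 2
  0, 1, 2, 2, 2, 3, 3
  0, 1, 2, 2, 3, 4, 4
  1, 2, 3, 3, 4, 5, 5
  1, 2, 3, 3, 4, 5, 6
  1, 2, 3, 4, 5, 6, 7

the unique w with this rank table is (2, 3, 6, 5, 1, 7, 4).

D(w) has 8 cells with 4 SE-corners; essential set:

[(3, 5, 2), (4, 1, 0), (4, 4, 2), (6, 4, 3)]


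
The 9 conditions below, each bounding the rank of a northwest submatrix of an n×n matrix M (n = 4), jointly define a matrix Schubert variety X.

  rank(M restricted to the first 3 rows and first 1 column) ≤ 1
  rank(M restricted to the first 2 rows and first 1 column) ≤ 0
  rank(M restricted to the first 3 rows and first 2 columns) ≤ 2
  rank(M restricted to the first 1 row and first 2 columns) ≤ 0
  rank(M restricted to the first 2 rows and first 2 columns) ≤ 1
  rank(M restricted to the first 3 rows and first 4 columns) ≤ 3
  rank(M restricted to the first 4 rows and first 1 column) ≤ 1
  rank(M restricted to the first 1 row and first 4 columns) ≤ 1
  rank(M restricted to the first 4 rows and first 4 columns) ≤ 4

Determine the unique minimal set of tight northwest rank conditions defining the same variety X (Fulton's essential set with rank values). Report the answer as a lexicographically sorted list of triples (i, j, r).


Rank table r_w(4×4) implied by the 9 constraints:

  row 1: 0 0 1 1
  row 2: 0 1 2 2
  row 3: 1 2 3 3
  row 4: 1 2 3 4

reading off 1-entries of Δ²R: w = (3, 2, 1, 4).

|D(w)|=3, |Ess(w)|=2:

[(1, 2, 0), (2, 1, 0)]
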